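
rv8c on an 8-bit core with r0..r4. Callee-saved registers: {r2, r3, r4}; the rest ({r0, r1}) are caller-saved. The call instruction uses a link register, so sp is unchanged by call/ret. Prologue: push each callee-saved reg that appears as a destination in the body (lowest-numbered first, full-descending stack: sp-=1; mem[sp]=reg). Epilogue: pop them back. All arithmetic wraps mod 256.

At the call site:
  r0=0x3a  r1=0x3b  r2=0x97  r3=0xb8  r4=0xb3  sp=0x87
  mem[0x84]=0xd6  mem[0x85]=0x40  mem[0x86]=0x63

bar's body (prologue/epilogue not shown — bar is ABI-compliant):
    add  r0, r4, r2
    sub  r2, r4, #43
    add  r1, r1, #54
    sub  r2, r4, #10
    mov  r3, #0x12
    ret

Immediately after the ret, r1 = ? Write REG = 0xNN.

prologue: push r2 → mem[0x86]=0x97, sp=0x86
prologue: push r3 → mem[0x85]=0xb8, sp=0x85
body[0] add  r0, r4, r2 → r0=0x4a
body[1] sub  r2, r4, #43 → r2=0x88
body[2] add  r1, r1, #54 → r1=0x71
body[3] sub  r2, r4, #10 → r2=0xa9
body[4] mov  r3, #0x12 → r3=0x12
epilogue: pop r3=0xb8, sp=0x86
epilogue: pop r2=0x97, sp=0x87
r1 is caller-saved → body value

REG = 0x71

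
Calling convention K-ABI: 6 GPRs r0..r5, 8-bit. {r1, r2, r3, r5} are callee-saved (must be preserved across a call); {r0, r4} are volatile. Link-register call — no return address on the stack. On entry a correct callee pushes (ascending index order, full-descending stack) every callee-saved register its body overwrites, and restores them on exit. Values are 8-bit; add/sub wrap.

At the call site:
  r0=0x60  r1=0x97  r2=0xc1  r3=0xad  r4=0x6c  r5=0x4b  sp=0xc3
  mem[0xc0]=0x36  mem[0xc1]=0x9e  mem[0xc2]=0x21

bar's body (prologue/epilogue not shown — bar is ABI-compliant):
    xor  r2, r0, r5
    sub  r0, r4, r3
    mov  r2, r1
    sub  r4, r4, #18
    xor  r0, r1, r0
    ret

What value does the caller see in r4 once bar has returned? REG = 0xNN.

REG = 0x5a

prologue: push r2 -> mem[0xc2]=0xc1, sp=0xc2
body[0] xor  r2, r0, r5 -> r2=0x2b
body[1] sub  r0, r4, r3 -> r0=0xbf
body[2] mov  r2, r1 -> r2=0x97
body[3] sub  r4, r4, #18 -> r4=0x5a
body[4] xor  r0, r1, r0 -> r0=0x28
epilogue: pop r2=0xc1, sp=0xc3
r4 is caller-saved -> body value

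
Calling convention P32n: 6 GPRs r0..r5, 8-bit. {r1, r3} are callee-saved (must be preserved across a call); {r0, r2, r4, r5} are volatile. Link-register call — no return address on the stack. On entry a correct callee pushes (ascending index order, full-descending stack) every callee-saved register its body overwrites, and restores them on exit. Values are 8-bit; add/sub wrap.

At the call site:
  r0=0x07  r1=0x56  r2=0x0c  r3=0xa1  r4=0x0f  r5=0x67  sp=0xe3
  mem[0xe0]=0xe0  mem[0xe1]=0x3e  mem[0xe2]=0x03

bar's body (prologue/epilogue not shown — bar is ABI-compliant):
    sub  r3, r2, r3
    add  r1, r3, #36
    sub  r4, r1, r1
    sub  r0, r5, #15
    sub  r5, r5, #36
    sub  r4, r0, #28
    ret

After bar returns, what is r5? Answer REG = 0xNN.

prologue: push r1 -> mem[0xe2]=0x56, sp=0xe2
prologue: push r3 -> mem[0xe1]=0xa1, sp=0xe1
body[0] sub  r3, r2, r3 -> r3=0x6b
body[1] add  r1, r3, #36 -> r1=0x8f
body[2] sub  r4, r1, r1 -> r4=0x00
body[3] sub  r0, r5, #15 -> r0=0x58
body[4] sub  r5, r5, #36 -> r5=0x43
body[5] sub  r4, r0, #28 -> r4=0x3c
epilogue: pop r3=0xa1, sp=0xe2
epilogue: pop r1=0x56, sp=0xe3
r5 is caller-saved -> body value

REG = 0x43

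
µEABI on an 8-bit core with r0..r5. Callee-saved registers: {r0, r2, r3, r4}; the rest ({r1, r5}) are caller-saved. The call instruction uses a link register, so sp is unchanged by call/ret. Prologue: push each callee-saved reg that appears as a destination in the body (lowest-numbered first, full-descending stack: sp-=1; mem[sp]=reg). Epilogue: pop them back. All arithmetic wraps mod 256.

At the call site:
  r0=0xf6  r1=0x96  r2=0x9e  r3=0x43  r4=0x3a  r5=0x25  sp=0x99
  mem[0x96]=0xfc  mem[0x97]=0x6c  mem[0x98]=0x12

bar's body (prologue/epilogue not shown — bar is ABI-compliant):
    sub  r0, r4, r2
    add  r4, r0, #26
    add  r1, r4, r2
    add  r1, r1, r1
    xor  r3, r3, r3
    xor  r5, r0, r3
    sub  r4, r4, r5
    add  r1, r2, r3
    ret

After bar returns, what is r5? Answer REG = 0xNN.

REG = 0x9c

prologue: push r0 → mem[0x98]=0xf6, sp=0x98
prologue: push r3 → mem[0x97]=0x43, sp=0x97
prologue: push r4 → mem[0x96]=0x3a, sp=0x96
body[0] sub  r0, r4, r2 → r0=0x9c
body[1] add  r4, r0, #26 → r4=0xb6
body[2] add  r1, r4, r2 → r1=0x54
body[3] add  r1, r1, r1 → r1=0xa8
body[4] xor  r3, r3, r3 → r3=0x00
body[5] xor  r5, r0, r3 → r5=0x9c
body[6] sub  r4, r4, r5 → r4=0x1a
body[7] add  r1, r2, r3 → r1=0x9e
epilogue: pop r4=0x3a, sp=0x97
epilogue: pop r3=0x43, sp=0x98
epilogue: pop r0=0xf6, sp=0x99
r5 is caller-saved → body value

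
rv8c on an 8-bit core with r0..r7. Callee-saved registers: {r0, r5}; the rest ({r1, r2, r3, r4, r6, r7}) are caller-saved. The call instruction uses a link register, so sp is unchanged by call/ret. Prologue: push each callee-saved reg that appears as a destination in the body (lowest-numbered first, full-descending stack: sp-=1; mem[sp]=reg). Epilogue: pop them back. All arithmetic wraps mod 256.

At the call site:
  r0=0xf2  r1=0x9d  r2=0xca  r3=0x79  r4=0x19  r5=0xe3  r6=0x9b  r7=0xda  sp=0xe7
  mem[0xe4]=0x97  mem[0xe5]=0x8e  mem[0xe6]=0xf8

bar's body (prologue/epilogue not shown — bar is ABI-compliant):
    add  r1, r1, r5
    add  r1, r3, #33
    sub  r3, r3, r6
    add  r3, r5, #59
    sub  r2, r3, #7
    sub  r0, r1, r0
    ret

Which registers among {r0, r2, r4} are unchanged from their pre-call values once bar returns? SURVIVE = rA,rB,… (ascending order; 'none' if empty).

SURVIVE = r0,r4

prologue: push r0 → mem[0xe6]=0xf2, sp=0xe6
body[0] add  r1, r1, r5 → r1=0x80
body[1] add  r1, r3, #33 → r1=0x9a
body[2] sub  r3, r3, r6 → r3=0xde
body[3] add  r3, r5, #59 → r3=0x1e
body[4] sub  r2, r3, #7 → r2=0x17
body[5] sub  r0, r1, r0 → r0=0xa8
epilogue: pop r0=0xf2, sp=0xe7
r0: callee-saved, written=True
r2: caller-saved, written=True
r4: caller-saved, written=False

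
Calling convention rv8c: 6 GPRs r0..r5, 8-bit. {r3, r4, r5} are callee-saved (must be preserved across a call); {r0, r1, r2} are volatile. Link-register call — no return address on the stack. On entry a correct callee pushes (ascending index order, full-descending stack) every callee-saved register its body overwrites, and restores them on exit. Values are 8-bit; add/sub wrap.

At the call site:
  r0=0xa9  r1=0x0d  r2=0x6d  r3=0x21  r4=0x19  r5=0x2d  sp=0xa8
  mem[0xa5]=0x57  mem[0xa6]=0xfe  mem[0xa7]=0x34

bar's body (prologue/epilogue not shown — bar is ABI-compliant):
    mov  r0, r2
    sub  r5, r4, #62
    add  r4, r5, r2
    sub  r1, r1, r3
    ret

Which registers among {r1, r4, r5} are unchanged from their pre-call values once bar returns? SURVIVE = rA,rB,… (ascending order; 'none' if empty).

prologue: push r4 -> mem[0xa7]=0x19, sp=0xa7
prologue: push r5 -> mem[0xa6]=0x2d, sp=0xa6
body[0] mov  r0, r2 -> r0=0x6d
body[1] sub  r5, r4, #62 -> r5=0xdb
body[2] add  r4, r5, r2 -> r4=0x48
body[3] sub  r1, r1, r3 -> r1=0xec
epilogue: pop r5=0x2d, sp=0xa7
epilogue: pop r4=0x19, sp=0xa8
r1: caller-saved, written=True
r4: callee-saved, written=True
r5: callee-saved, written=True

SURVIVE = r4,r5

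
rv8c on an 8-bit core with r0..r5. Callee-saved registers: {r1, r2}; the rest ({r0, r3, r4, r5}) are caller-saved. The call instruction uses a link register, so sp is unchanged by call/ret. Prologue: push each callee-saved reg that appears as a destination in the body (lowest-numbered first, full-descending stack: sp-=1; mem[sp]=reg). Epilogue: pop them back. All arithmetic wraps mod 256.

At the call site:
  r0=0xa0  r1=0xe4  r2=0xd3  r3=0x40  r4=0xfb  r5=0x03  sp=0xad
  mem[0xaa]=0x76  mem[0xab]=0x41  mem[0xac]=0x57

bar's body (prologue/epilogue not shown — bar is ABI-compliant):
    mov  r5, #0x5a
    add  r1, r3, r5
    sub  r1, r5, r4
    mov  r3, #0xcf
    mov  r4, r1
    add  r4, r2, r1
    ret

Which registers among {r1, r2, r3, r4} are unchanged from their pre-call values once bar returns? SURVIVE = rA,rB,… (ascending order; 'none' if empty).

prologue: push r1 -> mem[0xac]=0xe4, sp=0xac
body[0] mov  r5, #0x5a -> r5=0x5a
body[1] add  r1, r3, r5 -> r1=0x9a
body[2] sub  r1, r5, r4 -> r1=0x5f
body[3] mov  r3, #0xcf -> r3=0xcf
body[4] mov  r4, r1 -> r4=0x5f
body[5] add  r4, r2, r1 -> r4=0x32
epilogue: pop r1=0xe4, sp=0xad
r1: callee-saved, written=True
r2: callee-saved, written=False
r3: caller-saved, written=True
r4: caller-saved, written=True

SURVIVE = r1,r2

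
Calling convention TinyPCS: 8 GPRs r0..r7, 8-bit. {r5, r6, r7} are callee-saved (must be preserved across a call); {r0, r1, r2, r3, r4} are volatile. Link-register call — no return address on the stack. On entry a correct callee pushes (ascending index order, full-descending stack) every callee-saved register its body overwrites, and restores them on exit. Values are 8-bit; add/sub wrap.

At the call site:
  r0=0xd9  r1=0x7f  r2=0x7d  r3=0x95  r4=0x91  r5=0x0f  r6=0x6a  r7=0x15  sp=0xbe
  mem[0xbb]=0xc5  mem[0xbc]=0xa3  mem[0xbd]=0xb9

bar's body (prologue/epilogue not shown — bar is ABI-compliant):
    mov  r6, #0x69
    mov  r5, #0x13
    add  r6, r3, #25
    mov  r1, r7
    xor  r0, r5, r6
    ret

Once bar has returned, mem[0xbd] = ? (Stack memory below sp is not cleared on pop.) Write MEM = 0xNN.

prologue: push r5 → mem[0xbd]=0x0f, sp=0xbd
prologue: push r6 → mem[0xbc]=0x6a, sp=0xbc
body[0] mov  r6, #0x69 → r6=0x69
body[1] mov  r5, #0x13 → r5=0x13
body[2] add  r6, r3, #25 → r6=0xae
body[3] mov  r1, r7 → r1=0x15
body[4] xor  r0, r5, r6 → r0=0xbd
epilogue: pop r6=0x6a, sp=0xbd
epilogue: pop r5=0x0f, sp=0xbe
prologue pushed ['r5', 'r6'] at ['0xbd', '0xbc']

MEM = 0x0f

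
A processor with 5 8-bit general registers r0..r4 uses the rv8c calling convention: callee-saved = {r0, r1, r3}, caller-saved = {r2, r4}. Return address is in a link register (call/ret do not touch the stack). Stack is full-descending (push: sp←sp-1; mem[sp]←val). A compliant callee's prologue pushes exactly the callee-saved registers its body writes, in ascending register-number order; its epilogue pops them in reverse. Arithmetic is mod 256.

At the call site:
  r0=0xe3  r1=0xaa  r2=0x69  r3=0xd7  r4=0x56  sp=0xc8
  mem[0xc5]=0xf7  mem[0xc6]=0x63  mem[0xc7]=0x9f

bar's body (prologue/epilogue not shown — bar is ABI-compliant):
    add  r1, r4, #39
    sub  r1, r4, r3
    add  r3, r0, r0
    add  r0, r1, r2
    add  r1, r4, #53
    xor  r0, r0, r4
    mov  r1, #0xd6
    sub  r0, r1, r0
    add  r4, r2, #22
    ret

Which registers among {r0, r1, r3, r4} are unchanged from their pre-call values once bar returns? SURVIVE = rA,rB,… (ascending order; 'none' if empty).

prologue: push r0 → mem[0xc7]=0xe3, sp=0xc7
prologue: push r1 → mem[0xc6]=0xaa, sp=0xc6
prologue: push r3 → mem[0xc5]=0xd7, sp=0xc5
body[0] add  r1, r4, #39 → r1=0x7d
body[1] sub  r1, r4, r3 → r1=0x7f
body[2] add  r3, r0, r0 → r3=0xc6
body[3] add  r0, r1, r2 → r0=0xe8
body[4] add  r1, r4, #53 → r1=0x8b
body[5] xor  r0, r0, r4 → r0=0xbe
body[6] mov  r1, #0xd6 → r1=0xd6
body[7] sub  r0, r1, r0 → r0=0x18
body[8] add  r4, r2, #22 → r4=0x7f
epilogue: pop r3=0xd7, sp=0xc6
epilogue: pop r1=0xaa, sp=0xc7
epilogue: pop r0=0xe3, sp=0xc8
r0: callee-saved, written=True
r1: callee-saved, written=True
r3: callee-saved, written=True
r4: caller-saved, written=True

SURVIVE = r0,r1,r3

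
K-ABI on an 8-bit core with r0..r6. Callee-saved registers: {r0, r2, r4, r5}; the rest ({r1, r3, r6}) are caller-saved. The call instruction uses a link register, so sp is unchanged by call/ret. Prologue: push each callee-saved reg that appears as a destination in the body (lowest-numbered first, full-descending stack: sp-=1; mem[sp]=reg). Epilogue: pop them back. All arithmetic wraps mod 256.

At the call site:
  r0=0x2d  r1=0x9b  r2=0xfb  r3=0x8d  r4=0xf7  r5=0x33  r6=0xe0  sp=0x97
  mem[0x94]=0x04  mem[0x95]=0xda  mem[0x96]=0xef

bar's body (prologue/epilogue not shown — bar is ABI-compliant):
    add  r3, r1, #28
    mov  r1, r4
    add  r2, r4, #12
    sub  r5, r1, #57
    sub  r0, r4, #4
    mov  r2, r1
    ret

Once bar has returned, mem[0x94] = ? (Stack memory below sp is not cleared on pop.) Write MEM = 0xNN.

prologue: push r0 → mem[0x96]=0x2d, sp=0x96
prologue: push r2 → mem[0x95]=0xfb, sp=0x95
prologue: push r5 → mem[0x94]=0x33, sp=0x94
body[0] add  r3, r1, #28 → r3=0xb7
body[1] mov  r1, r4 → r1=0xf7
body[2] add  r2, r4, #12 → r2=0x03
body[3] sub  r5, r1, #57 → r5=0xbe
body[4] sub  r0, r4, #4 → r0=0xf3
body[5] mov  r2, r1 → r2=0xf7
epilogue: pop r5=0x33, sp=0x95
epilogue: pop r2=0xfb, sp=0x96
epilogue: pop r0=0x2d, sp=0x97
prologue pushed ['r0', 'r2', 'r5'] at ['0x96', '0x95', '0x94']

MEM = 0x33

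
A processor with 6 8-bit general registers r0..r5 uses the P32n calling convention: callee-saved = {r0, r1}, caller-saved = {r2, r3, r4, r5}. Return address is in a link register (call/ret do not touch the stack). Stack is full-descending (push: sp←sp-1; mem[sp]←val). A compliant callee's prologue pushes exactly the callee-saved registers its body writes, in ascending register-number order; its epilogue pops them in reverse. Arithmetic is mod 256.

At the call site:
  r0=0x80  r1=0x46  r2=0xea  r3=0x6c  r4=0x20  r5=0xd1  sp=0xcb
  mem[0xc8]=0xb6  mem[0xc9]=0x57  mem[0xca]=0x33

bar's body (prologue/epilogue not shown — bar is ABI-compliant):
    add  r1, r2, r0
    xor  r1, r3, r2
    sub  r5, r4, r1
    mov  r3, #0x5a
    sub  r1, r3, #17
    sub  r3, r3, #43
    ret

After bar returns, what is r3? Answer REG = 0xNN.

prologue: push r1 -> mem[0xca]=0x46, sp=0xca
body[0] add  r1, r2, r0 -> r1=0x6a
body[1] xor  r1, r3, r2 -> r1=0x86
body[2] sub  r5, r4, r1 -> r5=0x9a
body[3] mov  r3, #0x5a -> r3=0x5a
body[4] sub  r1, r3, #17 -> r1=0x49
body[5] sub  r3, r3, #43 -> r3=0x2f
epilogue: pop r1=0x46, sp=0xcb
r3 is caller-saved -> body value

REG = 0x2f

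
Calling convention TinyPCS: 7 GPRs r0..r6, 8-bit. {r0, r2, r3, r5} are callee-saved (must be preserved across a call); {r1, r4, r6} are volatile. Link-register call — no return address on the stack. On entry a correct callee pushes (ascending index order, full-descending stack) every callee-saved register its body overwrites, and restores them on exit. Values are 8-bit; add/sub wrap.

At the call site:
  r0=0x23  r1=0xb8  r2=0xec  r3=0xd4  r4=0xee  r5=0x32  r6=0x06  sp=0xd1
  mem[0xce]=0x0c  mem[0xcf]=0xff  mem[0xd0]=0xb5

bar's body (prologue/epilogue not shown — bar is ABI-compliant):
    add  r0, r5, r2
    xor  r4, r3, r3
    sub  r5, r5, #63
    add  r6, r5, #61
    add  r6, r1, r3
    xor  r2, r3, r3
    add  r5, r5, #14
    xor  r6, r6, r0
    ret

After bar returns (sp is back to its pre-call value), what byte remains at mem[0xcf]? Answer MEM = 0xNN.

prologue: push r0 → mem[0xd0]=0x23, sp=0xd0
prologue: push r2 → mem[0xcf]=0xec, sp=0xcf
prologue: push r5 → mem[0xce]=0x32, sp=0xce
body[0] add  r0, r5, r2 → r0=0x1e
body[1] xor  r4, r3, r3 → r4=0x00
body[2] sub  r5, r5, #63 → r5=0xf3
body[3] add  r6, r5, #61 → r6=0x30
body[4] add  r6, r1, r3 → r6=0x8c
body[5] xor  r2, r3, r3 → r2=0x00
body[6] add  r5, r5, #14 → r5=0x01
body[7] xor  r6, r6, r0 → r6=0x92
epilogue: pop r5=0x32, sp=0xcf
epilogue: pop r2=0xec, sp=0xd0
epilogue: pop r0=0x23, sp=0xd1
prologue pushed ['r0', 'r2', 'r5'] at ['0xd0', '0xcf', '0xce']

MEM = 0xec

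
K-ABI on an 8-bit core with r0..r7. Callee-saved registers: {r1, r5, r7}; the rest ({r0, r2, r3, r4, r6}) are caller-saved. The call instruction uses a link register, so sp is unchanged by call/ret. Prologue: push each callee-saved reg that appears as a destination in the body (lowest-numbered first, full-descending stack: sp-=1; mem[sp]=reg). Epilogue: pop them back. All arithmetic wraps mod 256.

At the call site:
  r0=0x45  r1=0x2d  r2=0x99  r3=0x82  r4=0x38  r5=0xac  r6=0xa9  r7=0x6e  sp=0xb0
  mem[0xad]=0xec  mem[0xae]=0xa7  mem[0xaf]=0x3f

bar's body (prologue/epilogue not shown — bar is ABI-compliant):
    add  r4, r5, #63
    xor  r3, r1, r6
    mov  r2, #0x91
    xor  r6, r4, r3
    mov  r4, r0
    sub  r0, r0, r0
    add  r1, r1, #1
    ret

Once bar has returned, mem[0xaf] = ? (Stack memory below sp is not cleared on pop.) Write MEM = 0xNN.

MEM = 0x2d

prologue: push r1 -> mem[0xaf]=0x2d, sp=0xaf
body[0] add  r4, r5, #63 -> r4=0xeb
body[1] xor  r3, r1, r6 -> r3=0x84
body[2] mov  r2, #0x91 -> r2=0x91
body[3] xor  r6, r4, r3 -> r6=0x6f
body[4] mov  r4, r0 -> r4=0x45
body[5] sub  r0, r0, r0 -> r0=0x00
body[6] add  r1, r1, #1 -> r1=0x2e
epilogue: pop r1=0x2d, sp=0xb0
prologue pushed ['r1'] at ['0xaf']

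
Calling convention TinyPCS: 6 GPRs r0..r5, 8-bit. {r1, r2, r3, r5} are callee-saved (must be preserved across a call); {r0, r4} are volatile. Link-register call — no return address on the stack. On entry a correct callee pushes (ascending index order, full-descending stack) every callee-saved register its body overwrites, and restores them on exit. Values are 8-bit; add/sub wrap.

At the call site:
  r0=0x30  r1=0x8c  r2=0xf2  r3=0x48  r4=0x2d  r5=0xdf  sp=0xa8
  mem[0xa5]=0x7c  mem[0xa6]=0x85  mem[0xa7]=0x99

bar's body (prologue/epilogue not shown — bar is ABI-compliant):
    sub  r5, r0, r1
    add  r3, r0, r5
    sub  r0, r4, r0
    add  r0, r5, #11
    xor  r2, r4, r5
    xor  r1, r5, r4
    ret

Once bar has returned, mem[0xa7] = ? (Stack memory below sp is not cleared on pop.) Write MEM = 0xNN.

prologue: push r1 → mem[0xa7]=0x8c, sp=0xa7
prologue: push r2 → mem[0xa6]=0xf2, sp=0xa6
prologue: push r3 → mem[0xa5]=0x48, sp=0xa5
prologue: push r5 → mem[0xa4]=0xdf, sp=0xa4
body[0] sub  r5, r0, r1 → r5=0xa4
body[1] add  r3, r0, r5 → r3=0xd4
body[2] sub  r0, r4, r0 → r0=0xfd
body[3] add  r0, r5, #11 → r0=0xaf
body[4] xor  r2, r4, r5 → r2=0x89
body[5] xor  r1, r5, r4 → r1=0x89
epilogue: pop r5=0xdf, sp=0xa5
epilogue: pop r3=0x48, sp=0xa6
epilogue: pop r2=0xf2, sp=0xa7
epilogue: pop r1=0x8c, sp=0xa8
prologue pushed ['r1', 'r2', 'r3', 'r5'] at ['0xa7', '0xa6', '0xa5', '0xa4']

MEM = 0x8c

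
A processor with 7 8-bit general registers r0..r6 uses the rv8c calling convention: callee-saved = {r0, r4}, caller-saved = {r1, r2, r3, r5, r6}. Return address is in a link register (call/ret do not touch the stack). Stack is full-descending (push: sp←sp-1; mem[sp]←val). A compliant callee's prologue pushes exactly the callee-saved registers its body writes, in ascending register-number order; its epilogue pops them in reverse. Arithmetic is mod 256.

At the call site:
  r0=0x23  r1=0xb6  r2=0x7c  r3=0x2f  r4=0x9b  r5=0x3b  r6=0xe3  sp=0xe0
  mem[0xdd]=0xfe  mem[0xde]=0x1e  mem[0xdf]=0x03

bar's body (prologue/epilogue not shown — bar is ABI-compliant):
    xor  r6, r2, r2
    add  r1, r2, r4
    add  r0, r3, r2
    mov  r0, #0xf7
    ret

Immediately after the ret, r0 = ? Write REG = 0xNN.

prologue: push r0 → mem[0xdf]=0x23, sp=0xdf
body[0] xor  r6, r2, r2 → r6=0x00
body[1] add  r1, r2, r4 → r1=0x17
body[2] add  r0, r3, r2 → r0=0xab
body[3] mov  r0, #0xf7 → r0=0xf7
epilogue: pop r0=0x23, sp=0xe0
r0 is callee-saved → restored

REG = 0x23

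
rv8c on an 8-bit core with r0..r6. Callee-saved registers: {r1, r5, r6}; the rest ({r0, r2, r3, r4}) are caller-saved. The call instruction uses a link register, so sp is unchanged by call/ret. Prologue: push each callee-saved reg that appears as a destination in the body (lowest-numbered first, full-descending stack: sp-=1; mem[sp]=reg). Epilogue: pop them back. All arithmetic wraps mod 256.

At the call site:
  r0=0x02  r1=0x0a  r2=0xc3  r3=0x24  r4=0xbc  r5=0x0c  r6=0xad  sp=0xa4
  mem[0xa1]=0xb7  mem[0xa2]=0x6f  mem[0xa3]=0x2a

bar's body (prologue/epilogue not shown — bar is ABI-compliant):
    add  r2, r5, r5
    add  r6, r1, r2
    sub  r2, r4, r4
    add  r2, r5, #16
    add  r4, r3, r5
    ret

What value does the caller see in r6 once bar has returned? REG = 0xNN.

prologue: push r6 → mem[0xa3]=0xad, sp=0xa3
body[0] add  r2, r5, r5 → r2=0x18
body[1] add  r6, r1, r2 → r6=0x22
body[2] sub  r2, r4, r4 → r2=0x00
body[3] add  r2, r5, #16 → r2=0x1c
body[4] add  r4, r3, r5 → r4=0x30
epilogue: pop r6=0xad, sp=0xa4
r6 is callee-saved → restored

REG = 0xad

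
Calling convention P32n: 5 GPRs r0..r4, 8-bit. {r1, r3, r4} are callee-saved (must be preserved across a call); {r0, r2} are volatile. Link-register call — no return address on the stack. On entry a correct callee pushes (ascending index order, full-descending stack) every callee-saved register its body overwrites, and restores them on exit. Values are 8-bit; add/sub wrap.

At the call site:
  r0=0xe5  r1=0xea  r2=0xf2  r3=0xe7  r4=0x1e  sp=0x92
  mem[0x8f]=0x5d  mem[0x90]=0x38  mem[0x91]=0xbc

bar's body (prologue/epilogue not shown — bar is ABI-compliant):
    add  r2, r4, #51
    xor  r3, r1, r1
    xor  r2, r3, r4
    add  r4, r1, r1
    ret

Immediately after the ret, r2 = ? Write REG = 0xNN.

prologue: push r3 → mem[0x91]=0xe7, sp=0x91
prologue: push r4 → mem[0x90]=0x1e, sp=0x90
body[0] add  r2, r4, #51 → r2=0x51
body[1] xor  r3, r1, r1 → r3=0x00
body[2] xor  r2, r3, r4 → r2=0x1e
body[3] add  r4, r1, r1 → r4=0xd4
epilogue: pop r4=0x1e, sp=0x91
epilogue: pop r3=0xe7, sp=0x92
r2 is caller-saved → body value

REG = 0x1e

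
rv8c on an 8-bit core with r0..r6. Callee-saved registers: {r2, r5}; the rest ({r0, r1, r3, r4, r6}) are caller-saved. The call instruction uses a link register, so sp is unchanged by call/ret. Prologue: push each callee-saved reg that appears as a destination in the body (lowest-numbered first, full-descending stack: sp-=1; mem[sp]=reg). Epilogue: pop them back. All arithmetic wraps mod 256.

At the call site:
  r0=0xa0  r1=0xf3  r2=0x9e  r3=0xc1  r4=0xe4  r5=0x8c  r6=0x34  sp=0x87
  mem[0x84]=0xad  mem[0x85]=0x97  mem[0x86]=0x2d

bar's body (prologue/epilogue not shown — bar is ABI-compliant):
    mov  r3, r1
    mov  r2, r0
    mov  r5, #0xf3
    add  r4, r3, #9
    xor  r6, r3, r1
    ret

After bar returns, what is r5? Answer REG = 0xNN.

REG = 0x8c

prologue: push r2 -> mem[0x86]=0x9e, sp=0x86
prologue: push r5 -> mem[0x85]=0x8c, sp=0x85
body[0] mov  r3, r1 -> r3=0xf3
body[1] mov  r2, r0 -> r2=0xa0
body[2] mov  r5, #0xf3 -> r5=0xf3
body[3] add  r4, r3, #9 -> r4=0xfc
body[4] xor  r6, r3, r1 -> r6=0x00
epilogue: pop r5=0x8c, sp=0x86
epilogue: pop r2=0x9e, sp=0x87
r5 is callee-saved -> restored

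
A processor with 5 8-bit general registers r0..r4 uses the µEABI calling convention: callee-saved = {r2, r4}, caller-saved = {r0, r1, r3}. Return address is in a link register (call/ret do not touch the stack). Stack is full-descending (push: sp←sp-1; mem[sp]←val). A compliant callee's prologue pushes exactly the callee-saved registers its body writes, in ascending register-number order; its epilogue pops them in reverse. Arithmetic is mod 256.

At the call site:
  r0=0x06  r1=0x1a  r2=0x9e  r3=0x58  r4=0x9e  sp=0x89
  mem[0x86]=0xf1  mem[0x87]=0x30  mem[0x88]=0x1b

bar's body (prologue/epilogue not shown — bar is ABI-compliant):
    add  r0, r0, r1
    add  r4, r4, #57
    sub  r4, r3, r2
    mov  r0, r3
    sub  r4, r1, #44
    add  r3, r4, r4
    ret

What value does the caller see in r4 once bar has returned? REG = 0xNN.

prologue: push r4 → mem[0x88]=0x9e, sp=0x88
body[0] add  r0, r0, r1 → r0=0x20
body[1] add  r4, r4, #57 → r4=0xd7
body[2] sub  r4, r3, r2 → r4=0xba
body[3] mov  r0, r3 → r0=0x58
body[4] sub  r4, r1, #44 → r4=0xee
body[5] add  r3, r4, r4 → r3=0xdc
epilogue: pop r4=0x9e, sp=0x89
r4 is callee-saved → restored

REG = 0x9e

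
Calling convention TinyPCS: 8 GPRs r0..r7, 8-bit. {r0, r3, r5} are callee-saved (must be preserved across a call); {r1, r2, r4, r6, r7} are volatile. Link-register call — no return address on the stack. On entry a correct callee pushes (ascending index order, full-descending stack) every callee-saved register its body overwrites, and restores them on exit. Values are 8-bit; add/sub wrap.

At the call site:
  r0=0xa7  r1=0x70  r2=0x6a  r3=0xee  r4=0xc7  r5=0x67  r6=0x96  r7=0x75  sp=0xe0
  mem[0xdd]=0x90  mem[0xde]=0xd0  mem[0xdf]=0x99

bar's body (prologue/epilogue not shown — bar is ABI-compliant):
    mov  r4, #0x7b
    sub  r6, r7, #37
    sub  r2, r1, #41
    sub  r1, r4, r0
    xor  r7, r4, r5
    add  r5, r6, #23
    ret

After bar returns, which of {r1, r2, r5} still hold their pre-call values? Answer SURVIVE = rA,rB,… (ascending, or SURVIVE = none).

SURVIVE = r5

prologue: push r5 -> mem[0xdf]=0x67, sp=0xdf
body[0] mov  r4, #0x7b -> r4=0x7b
body[1] sub  r6, r7, #37 -> r6=0x50
body[2] sub  r2, r1, #41 -> r2=0x47
body[3] sub  r1, r4, r0 -> r1=0xd4
body[4] xor  r7, r4, r5 -> r7=0x1c
body[5] add  r5, r6, #23 -> r5=0x67
epilogue: pop r5=0x67, sp=0xe0
r1: caller-saved, written=True
r2: caller-saved, written=True
r5: callee-saved, written=True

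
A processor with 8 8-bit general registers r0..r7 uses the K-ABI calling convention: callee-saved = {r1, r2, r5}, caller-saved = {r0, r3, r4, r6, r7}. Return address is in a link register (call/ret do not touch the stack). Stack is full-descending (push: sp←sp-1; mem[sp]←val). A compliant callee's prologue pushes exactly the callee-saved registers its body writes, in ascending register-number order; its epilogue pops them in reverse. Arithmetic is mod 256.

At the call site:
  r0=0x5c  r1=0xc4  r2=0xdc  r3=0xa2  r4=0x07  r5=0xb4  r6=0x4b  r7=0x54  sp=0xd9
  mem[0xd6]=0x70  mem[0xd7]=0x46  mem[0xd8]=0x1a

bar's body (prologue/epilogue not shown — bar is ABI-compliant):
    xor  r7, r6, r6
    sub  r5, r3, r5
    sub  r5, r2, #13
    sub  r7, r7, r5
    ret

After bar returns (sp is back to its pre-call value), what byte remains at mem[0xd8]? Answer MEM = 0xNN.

MEM = 0xb4

prologue: push r5 -> mem[0xd8]=0xb4, sp=0xd8
body[0] xor  r7, r6, r6 -> r7=0x00
body[1] sub  r5, r3, r5 -> r5=0xee
body[2] sub  r5, r2, #13 -> r5=0xcf
body[3] sub  r7, r7, r5 -> r7=0x31
epilogue: pop r5=0xb4, sp=0xd9
prologue pushed ['r5'] at ['0xd8']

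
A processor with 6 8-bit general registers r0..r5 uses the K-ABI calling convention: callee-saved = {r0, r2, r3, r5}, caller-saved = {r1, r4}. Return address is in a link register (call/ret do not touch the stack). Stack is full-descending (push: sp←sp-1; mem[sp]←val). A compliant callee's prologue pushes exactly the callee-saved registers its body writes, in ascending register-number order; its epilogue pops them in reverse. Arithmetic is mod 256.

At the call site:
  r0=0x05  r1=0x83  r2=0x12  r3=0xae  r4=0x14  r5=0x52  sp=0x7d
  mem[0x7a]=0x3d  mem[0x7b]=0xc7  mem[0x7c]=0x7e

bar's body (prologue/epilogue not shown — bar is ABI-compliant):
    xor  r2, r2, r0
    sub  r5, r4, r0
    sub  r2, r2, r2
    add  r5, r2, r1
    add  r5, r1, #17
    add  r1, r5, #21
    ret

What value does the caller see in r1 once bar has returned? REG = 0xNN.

prologue: push r2 → mem[0x7c]=0x12, sp=0x7c
prologue: push r5 → mem[0x7b]=0x52, sp=0x7b
body[0] xor  r2, r2, r0 → r2=0x17
body[1] sub  r5, r4, r0 → r5=0x0f
body[2] sub  r2, r2, r2 → r2=0x00
body[3] add  r5, r2, r1 → r5=0x83
body[4] add  r5, r1, #17 → r5=0x94
body[5] add  r1, r5, #21 → r1=0xa9
epilogue: pop r5=0x52, sp=0x7c
epilogue: pop r2=0x12, sp=0x7d
r1 is caller-saved → body value

REG = 0xa9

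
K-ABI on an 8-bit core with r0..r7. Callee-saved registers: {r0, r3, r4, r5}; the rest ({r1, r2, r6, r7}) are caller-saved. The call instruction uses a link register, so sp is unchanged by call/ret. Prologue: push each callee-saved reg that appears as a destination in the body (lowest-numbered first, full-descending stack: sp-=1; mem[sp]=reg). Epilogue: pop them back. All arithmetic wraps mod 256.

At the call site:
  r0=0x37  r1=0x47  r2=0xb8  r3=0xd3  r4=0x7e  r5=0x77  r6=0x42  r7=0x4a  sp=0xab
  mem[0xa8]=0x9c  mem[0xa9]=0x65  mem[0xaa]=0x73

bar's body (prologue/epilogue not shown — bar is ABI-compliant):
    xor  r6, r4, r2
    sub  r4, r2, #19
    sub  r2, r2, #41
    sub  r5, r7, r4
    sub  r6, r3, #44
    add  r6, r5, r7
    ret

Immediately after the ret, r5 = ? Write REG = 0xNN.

prologue: push r4 → mem[0xaa]=0x7e, sp=0xaa
prologue: push r5 → mem[0xa9]=0x77, sp=0xa9
body[0] xor  r6, r4, r2 → r6=0xc6
body[1] sub  r4, r2, #19 → r4=0xa5
body[2] sub  r2, r2, #41 → r2=0x8f
body[3] sub  r5, r7, r4 → r5=0xa5
body[4] sub  r6, r3, #44 → r6=0xa7
body[5] add  r6, r5, r7 → r6=0xef
epilogue: pop r5=0x77, sp=0xaa
epilogue: pop r4=0x7e, sp=0xab
r5 is callee-saved → restored

REG = 0x77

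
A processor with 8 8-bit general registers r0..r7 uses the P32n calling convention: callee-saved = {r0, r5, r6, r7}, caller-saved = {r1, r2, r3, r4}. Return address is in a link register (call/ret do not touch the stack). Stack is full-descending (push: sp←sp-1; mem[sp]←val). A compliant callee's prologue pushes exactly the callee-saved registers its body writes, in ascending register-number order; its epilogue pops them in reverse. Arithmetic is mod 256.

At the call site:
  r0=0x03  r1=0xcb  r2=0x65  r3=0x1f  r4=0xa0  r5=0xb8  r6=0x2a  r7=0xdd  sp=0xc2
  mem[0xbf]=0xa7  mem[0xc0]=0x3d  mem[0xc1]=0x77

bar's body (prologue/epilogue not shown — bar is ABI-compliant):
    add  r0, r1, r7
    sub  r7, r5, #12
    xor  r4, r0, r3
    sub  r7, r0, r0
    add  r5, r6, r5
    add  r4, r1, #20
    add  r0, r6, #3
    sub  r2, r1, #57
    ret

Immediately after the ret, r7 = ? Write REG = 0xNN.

REG = 0xdd

prologue: push r0 -> mem[0xc1]=0x03, sp=0xc1
prologue: push r5 -> mem[0xc0]=0xb8, sp=0xc0
prologue: push r7 -> mem[0xbf]=0xdd, sp=0xbf
body[0] add  r0, r1, r7 -> r0=0xa8
body[1] sub  r7, r5, #12 -> r7=0xac
body[2] xor  r4, r0, r3 -> r4=0xb7
body[3] sub  r7, r0, r0 -> r7=0x00
body[4] add  r5, r6, r5 -> r5=0xe2
body[5] add  r4, r1, #20 -> r4=0xdf
body[6] add  r0, r6, #3 -> r0=0x2d
body[7] sub  r2, r1, #57 -> r2=0x92
epilogue: pop r7=0xdd, sp=0xc0
epilogue: pop r5=0xb8, sp=0xc1
epilogue: pop r0=0x03, sp=0xc2
r7 is callee-saved -> restored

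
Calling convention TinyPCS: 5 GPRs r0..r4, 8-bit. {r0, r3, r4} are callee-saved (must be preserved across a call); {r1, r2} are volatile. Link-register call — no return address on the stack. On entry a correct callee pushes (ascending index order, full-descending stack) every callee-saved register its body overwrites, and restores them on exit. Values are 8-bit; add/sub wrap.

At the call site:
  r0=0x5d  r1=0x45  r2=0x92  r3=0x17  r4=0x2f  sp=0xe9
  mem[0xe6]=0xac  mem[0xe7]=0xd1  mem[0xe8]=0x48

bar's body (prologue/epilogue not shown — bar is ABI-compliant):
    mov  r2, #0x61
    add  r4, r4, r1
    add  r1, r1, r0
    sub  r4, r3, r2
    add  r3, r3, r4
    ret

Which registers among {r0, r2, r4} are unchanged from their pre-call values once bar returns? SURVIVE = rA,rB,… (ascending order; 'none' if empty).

SURVIVE = r0,r4

prologue: push r3 → mem[0xe8]=0x17, sp=0xe8
prologue: push r4 → mem[0xe7]=0x2f, sp=0xe7
body[0] mov  r2, #0x61 → r2=0x61
body[1] add  r4, r4, r1 → r4=0x74
body[2] add  r1, r1, r0 → r1=0xa2
body[3] sub  r4, r3, r2 → r4=0xb6
body[4] add  r3, r3, r4 → r3=0xcd
epilogue: pop r4=0x2f, sp=0xe8
epilogue: pop r3=0x17, sp=0xe9
r0: callee-saved, written=False
r2: caller-saved, written=True
r4: callee-saved, written=True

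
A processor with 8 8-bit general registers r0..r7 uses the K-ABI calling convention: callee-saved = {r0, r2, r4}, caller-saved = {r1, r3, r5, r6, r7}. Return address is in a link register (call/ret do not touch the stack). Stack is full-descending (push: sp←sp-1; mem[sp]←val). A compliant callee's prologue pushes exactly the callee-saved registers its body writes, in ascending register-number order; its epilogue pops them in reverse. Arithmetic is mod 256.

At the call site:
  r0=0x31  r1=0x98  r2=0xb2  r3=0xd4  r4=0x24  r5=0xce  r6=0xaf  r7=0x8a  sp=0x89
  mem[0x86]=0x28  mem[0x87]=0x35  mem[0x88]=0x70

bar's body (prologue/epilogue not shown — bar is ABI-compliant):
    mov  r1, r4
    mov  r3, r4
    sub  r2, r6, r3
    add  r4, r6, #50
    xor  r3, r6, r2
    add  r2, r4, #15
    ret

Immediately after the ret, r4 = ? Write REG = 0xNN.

prologue: push r2 -> mem[0x88]=0xb2, sp=0x88
prologue: push r4 -> mem[0x87]=0x24, sp=0x87
body[0] mov  r1, r4 -> r1=0x24
body[1] mov  r3, r4 -> r3=0x24
body[2] sub  r2, r6, r3 -> r2=0x8b
body[3] add  r4, r6, #50 -> r4=0xe1
body[4] xor  r3, r6, r2 -> r3=0x24
body[5] add  r2, r4, #15 -> r2=0xf0
epilogue: pop r4=0x24, sp=0x88
epilogue: pop r2=0xb2, sp=0x89
r4 is callee-saved -> restored

REG = 0x24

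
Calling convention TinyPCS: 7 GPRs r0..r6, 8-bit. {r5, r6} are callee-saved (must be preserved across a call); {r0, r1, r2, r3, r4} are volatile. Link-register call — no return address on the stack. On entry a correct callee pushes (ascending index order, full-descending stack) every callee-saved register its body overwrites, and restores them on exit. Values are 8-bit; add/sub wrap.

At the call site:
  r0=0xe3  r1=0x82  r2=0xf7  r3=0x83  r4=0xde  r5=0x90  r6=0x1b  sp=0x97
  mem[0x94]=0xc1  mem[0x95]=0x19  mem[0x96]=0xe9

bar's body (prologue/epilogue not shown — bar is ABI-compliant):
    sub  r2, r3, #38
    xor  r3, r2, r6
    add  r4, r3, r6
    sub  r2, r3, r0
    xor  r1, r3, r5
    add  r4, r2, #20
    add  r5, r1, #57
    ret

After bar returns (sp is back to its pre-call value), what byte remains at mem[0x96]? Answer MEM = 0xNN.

MEM = 0x90

prologue: push r5 → mem[0x96]=0x90, sp=0x96
body[0] sub  r2, r3, #38 → r2=0x5d
body[1] xor  r3, r2, r6 → r3=0x46
body[2] add  r4, r3, r6 → r4=0x61
body[3] sub  r2, r3, r0 → r2=0x63
body[4] xor  r1, r3, r5 → r1=0xd6
body[5] add  r4, r2, #20 → r4=0x77
body[6] add  r5, r1, #57 → r5=0x0f
epilogue: pop r5=0x90, sp=0x97
prologue pushed ['r5'] at ['0x96']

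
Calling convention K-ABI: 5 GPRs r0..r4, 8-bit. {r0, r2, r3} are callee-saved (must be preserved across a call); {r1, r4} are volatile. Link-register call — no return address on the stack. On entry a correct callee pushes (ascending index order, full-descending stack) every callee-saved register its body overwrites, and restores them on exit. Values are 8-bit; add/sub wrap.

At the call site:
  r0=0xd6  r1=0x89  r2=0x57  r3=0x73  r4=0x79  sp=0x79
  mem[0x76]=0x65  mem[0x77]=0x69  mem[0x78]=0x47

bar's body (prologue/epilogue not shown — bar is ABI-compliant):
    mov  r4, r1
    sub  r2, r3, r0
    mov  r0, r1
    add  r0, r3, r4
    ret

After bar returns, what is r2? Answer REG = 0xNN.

REG = 0x57

prologue: push r0 -> mem[0x78]=0xd6, sp=0x78
prologue: push r2 -> mem[0x77]=0x57, sp=0x77
body[0] mov  r4, r1 -> r4=0x89
body[1] sub  r2, r3, r0 -> r2=0x9d
body[2] mov  r0, r1 -> r0=0x89
body[3] add  r0, r3, r4 -> r0=0xfc
epilogue: pop r2=0x57, sp=0x78
epilogue: pop r0=0xd6, sp=0x79
r2 is callee-saved -> restored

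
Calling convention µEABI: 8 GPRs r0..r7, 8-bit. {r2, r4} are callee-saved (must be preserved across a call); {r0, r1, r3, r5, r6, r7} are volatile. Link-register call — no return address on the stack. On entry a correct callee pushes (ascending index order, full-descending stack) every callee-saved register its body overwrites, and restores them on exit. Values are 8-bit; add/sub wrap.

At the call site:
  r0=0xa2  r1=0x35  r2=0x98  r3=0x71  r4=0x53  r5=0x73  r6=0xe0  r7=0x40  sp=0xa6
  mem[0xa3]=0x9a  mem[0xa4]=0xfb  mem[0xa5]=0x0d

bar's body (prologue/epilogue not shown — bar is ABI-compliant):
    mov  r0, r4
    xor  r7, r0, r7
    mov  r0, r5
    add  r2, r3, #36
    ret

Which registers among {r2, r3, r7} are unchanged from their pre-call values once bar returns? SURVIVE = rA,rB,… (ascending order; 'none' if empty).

prologue: push r2 → mem[0xa5]=0x98, sp=0xa5
body[0] mov  r0, r4 → r0=0x53
body[1] xor  r7, r0, r7 → r7=0x13
body[2] mov  r0, r5 → r0=0x73
body[3] add  r2, r3, #36 → r2=0x95
epilogue: pop r2=0x98, sp=0xa6
r2: callee-saved, written=True
r3: caller-saved, written=False
r7: caller-saved, written=True

SURVIVE = r2,r3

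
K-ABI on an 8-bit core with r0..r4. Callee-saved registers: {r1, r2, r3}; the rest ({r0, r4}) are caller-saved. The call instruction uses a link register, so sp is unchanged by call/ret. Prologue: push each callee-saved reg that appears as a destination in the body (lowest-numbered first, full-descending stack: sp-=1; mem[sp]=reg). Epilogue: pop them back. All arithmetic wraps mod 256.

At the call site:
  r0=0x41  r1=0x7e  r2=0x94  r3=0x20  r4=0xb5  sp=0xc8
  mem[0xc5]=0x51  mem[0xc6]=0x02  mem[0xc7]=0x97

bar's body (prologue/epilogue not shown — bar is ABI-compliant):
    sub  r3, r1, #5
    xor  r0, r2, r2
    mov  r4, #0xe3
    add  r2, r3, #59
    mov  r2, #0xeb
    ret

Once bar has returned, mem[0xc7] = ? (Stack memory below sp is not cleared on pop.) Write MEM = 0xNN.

prologue: push r2 -> mem[0xc7]=0x94, sp=0xc7
prologue: push r3 -> mem[0xc6]=0x20, sp=0xc6
body[0] sub  r3, r1, #5 -> r3=0x79
body[1] xor  r0, r2, r2 -> r0=0x00
body[2] mov  r4, #0xe3 -> r4=0xe3
body[3] add  r2, r3, #59 -> r2=0xb4
body[4] mov  r2, #0xeb -> r2=0xeb
epilogue: pop r3=0x20, sp=0xc7
epilogue: pop r2=0x94, sp=0xc8
prologue pushed ['r2', 'r3'] at ['0xc7', '0xc6']

MEM = 0x94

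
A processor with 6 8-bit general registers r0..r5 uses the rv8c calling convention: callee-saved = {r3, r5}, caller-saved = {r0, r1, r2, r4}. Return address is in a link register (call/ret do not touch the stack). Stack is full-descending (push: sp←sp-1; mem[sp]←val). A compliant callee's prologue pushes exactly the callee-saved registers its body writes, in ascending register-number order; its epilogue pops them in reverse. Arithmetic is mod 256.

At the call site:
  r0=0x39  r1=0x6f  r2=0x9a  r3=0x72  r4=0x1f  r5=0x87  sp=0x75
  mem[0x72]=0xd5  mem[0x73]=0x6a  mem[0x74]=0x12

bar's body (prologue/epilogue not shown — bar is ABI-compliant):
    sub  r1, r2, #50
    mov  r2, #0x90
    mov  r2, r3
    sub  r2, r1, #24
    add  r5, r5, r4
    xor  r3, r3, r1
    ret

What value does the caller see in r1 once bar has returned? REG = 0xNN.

prologue: push r3 → mem[0x74]=0x72, sp=0x74
prologue: push r5 → mem[0x73]=0x87, sp=0x73
body[0] sub  r1, r2, #50 → r1=0x68
body[1] mov  r2, #0x90 → r2=0x90
body[2] mov  r2, r3 → r2=0x72
body[3] sub  r2, r1, #24 → r2=0x50
body[4] add  r5, r5, r4 → r5=0xa6
body[5] xor  r3, r3, r1 → r3=0x1a
epilogue: pop r5=0x87, sp=0x74
epilogue: pop r3=0x72, sp=0x75
r1 is caller-saved → body value

REG = 0x68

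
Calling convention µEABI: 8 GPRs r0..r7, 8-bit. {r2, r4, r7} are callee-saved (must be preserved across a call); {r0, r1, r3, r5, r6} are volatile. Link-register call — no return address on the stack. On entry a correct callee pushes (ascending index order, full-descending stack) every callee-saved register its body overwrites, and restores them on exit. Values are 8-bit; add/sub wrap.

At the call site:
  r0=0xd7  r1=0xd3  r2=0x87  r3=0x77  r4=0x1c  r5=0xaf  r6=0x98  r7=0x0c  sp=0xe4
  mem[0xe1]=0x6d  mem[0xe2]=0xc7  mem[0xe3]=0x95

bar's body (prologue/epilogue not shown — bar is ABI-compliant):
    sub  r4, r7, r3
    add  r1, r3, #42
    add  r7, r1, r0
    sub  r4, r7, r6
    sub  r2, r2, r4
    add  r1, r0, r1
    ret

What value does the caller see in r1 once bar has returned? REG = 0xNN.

prologue: push r2 -> mem[0xe3]=0x87, sp=0xe3
prologue: push r4 -> mem[0xe2]=0x1c, sp=0xe2
prologue: push r7 -> mem[0xe1]=0x0c, sp=0xe1
body[0] sub  r4, r7, r3 -> r4=0x95
body[1] add  r1, r3, #42 -> r1=0xa1
body[2] add  r7, r1, r0 -> r7=0x78
body[3] sub  r4, r7, r6 -> r4=0xe0
body[4] sub  r2, r2, r4 -> r2=0xa7
body[5] add  r1, r0, r1 -> r1=0x78
epilogue: pop r7=0x0c, sp=0xe2
epilogue: pop r4=0x1c, sp=0xe3
epilogue: pop r2=0x87, sp=0xe4
r1 is caller-saved -> body value

REG = 0x78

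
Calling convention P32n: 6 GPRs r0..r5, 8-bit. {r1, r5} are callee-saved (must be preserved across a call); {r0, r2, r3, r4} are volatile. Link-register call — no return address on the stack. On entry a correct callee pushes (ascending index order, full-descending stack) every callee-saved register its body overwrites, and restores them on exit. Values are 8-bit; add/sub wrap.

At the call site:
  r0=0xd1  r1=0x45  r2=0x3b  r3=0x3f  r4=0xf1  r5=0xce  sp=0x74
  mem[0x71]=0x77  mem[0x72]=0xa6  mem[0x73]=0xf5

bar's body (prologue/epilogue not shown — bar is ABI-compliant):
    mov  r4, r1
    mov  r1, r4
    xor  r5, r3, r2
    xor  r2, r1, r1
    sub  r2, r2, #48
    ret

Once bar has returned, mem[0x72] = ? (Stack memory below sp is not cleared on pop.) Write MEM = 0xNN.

MEM = 0xce

prologue: push r1 → mem[0x73]=0x45, sp=0x73
prologue: push r5 → mem[0x72]=0xce, sp=0x72
body[0] mov  r4, r1 → r4=0x45
body[1] mov  r1, r4 → r1=0x45
body[2] xor  r5, r3, r2 → r5=0x04
body[3] xor  r2, r1, r1 → r2=0x00
body[4] sub  r2, r2, #48 → r2=0xd0
epilogue: pop r5=0xce, sp=0x73
epilogue: pop r1=0x45, sp=0x74
prologue pushed ['r1', 'r5'] at ['0x73', '0x72']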